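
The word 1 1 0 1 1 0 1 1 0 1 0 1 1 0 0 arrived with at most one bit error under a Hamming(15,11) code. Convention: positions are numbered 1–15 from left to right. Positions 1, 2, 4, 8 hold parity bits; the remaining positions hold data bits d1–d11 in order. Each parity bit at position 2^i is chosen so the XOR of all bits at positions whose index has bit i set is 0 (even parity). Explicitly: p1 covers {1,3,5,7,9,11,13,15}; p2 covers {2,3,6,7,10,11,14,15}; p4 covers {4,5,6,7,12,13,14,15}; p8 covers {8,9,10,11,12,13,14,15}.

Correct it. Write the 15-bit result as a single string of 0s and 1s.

110111110101100

s1 (pos 1,3,5,7,9,11,13,15): 1⊕0⊕1⊕1⊕0⊕0⊕1⊕0 = 0
s2 (pos 2,3,6,7,10,11,14,15): 1⊕0⊕0⊕1⊕1⊕0⊕0⊕0 = 1
s4 (pos 4,5,6,7,12,13,14,15): 1⊕1⊕0⊕1⊕1⊕1⊕0⊕0 = 1
s8 (pos 8,9,10,11,12,13,14,15): 1⊕0⊕1⊕0⊕1⊕1⊕0⊕0 = 0
Syndrome s8…s1 = 0110 → error at position 6.
Flip position 6: 110110110101100 → 110111110101100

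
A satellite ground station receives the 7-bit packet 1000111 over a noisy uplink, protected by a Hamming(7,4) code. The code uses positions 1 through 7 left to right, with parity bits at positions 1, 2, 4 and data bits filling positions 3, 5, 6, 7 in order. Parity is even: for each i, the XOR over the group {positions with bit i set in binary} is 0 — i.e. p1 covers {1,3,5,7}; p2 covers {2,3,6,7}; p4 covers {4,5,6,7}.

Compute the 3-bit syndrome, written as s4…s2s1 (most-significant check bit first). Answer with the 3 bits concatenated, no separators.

101

s1 (pos 1,3,5,7): 1⊕0⊕1⊕1 = 1
s2 (pos 2,3,6,7): 0⊕0⊕1⊕1 = 0
s4 (pos 4,5,6,7): 0⊕1⊕1⊕1 = 1
Syndrome s4…s1 = 101 → error at position 5.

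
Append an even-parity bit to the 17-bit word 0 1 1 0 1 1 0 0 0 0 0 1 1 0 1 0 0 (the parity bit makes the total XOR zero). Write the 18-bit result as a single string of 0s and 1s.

XOR of the 17 data bits: 0⊕1⊕1⊕0⊕1⊕1⊕0⊕0⊕0⊕0⊕0⊕1⊕1⊕0⊕1⊕0⊕0 = 1
Parity bit = 1 (so all 18 bits XOR to 0).

011011000001101001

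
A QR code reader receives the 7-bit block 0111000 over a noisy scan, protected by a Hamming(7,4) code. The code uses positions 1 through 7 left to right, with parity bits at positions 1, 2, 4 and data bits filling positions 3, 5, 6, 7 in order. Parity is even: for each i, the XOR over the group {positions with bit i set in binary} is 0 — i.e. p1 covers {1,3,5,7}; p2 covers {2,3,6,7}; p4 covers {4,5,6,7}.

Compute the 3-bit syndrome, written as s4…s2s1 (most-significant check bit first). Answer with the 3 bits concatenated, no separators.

101

s1 (pos 1,3,5,7): 0⊕1⊕0⊕0 = 1
s2 (pos 2,3,6,7): 1⊕1⊕0⊕0 = 0
s4 (pos 4,5,6,7): 1⊕0⊕0⊕0 = 1
Syndrome s4…s1 = 101 → error at position 5.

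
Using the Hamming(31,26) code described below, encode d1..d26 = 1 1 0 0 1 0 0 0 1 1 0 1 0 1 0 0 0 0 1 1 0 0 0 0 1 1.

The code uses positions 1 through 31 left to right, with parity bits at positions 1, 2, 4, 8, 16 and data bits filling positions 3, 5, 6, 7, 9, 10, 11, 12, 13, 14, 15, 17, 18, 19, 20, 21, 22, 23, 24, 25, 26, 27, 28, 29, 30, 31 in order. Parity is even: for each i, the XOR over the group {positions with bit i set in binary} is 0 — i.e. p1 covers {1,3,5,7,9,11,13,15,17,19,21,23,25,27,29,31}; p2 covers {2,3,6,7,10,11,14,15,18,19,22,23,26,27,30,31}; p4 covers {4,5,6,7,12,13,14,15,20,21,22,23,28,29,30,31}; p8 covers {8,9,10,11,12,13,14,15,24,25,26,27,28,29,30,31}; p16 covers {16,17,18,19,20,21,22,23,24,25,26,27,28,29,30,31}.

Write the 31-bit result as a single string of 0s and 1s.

Place data at non-parity positions: p1 p2 1 p4 1 0 0 p8 1 0 0 0 1 1 0 p16 1 0 1 0 0 0 0 1 1 0 0 0 0 1 1
p1 (pos 1,3,5,7,9,11,13,15,17,19,21,23,25,27,29,31): XOR of data positions = 1⊕1⊕0⊕1⊕0⊕1⊕0⊕1⊕1⊕0⊕0⊕1⊕0⊕0⊕1 = 0
p2 (pos 2,3,6,7,10,11,14,15,18,19,22,23,26,27,30,31): XOR of data positions = 1⊕0⊕0⊕0⊕0⊕1⊕0⊕0⊕1⊕0⊕0⊕0⊕0⊕1⊕1 = 1
p4 (pos 4,5,6,7,12,13,14,15,20,21,22,23,28,29,30,31): XOR of data positions = 1⊕0⊕0⊕0⊕1⊕1⊕0⊕0⊕0⊕0⊕0⊕0⊕0⊕1⊕1 = 1
p8 (pos 8,9,10,11,12,13,14,15,24,25,26,27,28,29,30,31): XOR of data positions = 1⊕0⊕0⊕0⊕1⊕1⊕0⊕1⊕1⊕0⊕0⊕0⊕0⊕1⊕1 = 1
p16 (pos 16,17,18,19,20,21,22,23,24,25,26,27,28,29,30,31): XOR of data positions = 1⊕0⊕1⊕0⊕0⊕0⊕0⊕1⊕1⊕0⊕0⊕0⊕0⊕1⊕1 = 0
Codeword: 0111100110001100101000011000011

0111100110001100101000011000011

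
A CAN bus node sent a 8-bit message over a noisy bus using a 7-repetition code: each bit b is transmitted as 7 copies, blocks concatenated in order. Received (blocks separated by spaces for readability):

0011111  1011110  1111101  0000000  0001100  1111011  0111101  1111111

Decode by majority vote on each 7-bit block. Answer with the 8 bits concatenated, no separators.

11100111

Block 1 (0011111): 5 ones → 1
Block 2 (1011110): 5 ones → 1
Block 3 (1111101): 6 ones → 1
Block 4 (0000000): 0 ones → 0
Block 5 (0001100): 2 ones → 0
Block 6 (1111011): 6 ones → 1
Block 7 (0111101): 5 ones → 1
Block 8 (1111111): 7 ones → 1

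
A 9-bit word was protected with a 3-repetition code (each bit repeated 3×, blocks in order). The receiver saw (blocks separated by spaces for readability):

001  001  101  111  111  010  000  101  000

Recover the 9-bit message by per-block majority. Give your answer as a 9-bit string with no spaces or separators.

001110010

Block 1 (001): 1 one → 0
Block 2 (001): 1 one → 0
Block 3 (101): 2 ones → 1
Block 4 (111): 3 ones → 1
Block 5 (111): 3 ones → 1
Block 6 (010): 1 one → 0
Block 7 (000): 0 ones → 0
Block 8 (101): 2 ones → 1
Block 9 (000): 0 ones → 0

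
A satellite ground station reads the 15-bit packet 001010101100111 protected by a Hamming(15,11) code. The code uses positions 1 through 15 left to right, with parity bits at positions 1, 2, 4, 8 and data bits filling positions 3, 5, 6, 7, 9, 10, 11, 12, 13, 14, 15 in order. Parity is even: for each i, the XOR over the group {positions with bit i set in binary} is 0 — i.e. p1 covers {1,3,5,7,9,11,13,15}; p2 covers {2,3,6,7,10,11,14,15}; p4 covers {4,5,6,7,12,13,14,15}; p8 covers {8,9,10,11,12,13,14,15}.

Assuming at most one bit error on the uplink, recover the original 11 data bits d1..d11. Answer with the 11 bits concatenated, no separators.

11011100101

s1 (pos 1,3,5,7,9,11,13,15): 0⊕1⊕1⊕1⊕1⊕0⊕1⊕1 = 0
s2 (pos 2,3,6,7,10,11,14,15): 0⊕1⊕0⊕1⊕1⊕0⊕1⊕1 = 1
s4 (pos 4,5,6,7,12,13,14,15): 0⊕1⊕0⊕1⊕0⊕1⊕1⊕1 = 1
s8 (pos 8,9,10,11,12,13,14,15): 0⊕1⊕1⊕0⊕0⊕1⊕1⊕1 = 1
Syndrome s8…s1 = 1110 → error at position 14.
Flip position 14: 001010101100111 → 001010101100101
Read data bits from positions 3,5,6,7,9,10,11,12,13,14,15: 11011100101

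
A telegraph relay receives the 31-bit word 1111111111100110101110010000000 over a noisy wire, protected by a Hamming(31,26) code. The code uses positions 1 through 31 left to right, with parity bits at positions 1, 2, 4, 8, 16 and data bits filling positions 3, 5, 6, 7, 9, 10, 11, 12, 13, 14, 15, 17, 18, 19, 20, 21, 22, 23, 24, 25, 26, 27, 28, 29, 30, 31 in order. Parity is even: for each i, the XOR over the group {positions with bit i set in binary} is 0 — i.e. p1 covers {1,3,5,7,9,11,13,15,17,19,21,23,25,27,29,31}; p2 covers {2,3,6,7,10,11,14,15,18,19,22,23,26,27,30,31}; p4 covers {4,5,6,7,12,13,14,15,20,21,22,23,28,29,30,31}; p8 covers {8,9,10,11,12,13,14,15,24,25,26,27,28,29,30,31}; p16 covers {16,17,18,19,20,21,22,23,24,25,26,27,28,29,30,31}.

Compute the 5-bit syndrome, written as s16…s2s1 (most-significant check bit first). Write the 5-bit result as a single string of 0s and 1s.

11010

s1 (pos 1,3,5,7,9,11,13,15,17,19,21,23,25,27,29,31): 1⊕1⊕1⊕1⊕1⊕1⊕0⊕1⊕1⊕1⊕1⊕0⊕0⊕0⊕0⊕0 = 0
s2 (pos 2,3,6,7,10,11,14,15,18,19,22,23,26,27,30,31): 1⊕1⊕1⊕1⊕1⊕1⊕1⊕1⊕0⊕1⊕0⊕0⊕0⊕0⊕0⊕0 = 1
s4 (pos 4,5,6,7,12,13,14,15,20,21,22,23,28,29,30,31): 1⊕1⊕1⊕1⊕0⊕0⊕1⊕1⊕1⊕1⊕0⊕0⊕0⊕0⊕0⊕0 = 0
s8 (pos 8,9,10,11,12,13,14,15,24,25,26,27,28,29,30,31): 1⊕1⊕1⊕1⊕0⊕0⊕1⊕1⊕1⊕0⊕0⊕0⊕0⊕0⊕0⊕0 = 1
s16 (pos 16,17,18,19,20,21,22,23,24,25,26,27,28,29,30,31): 0⊕1⊕0⊕1⊕1⊕1⊕0⊕0⊕1⊕0⊕0⊕0⊕0⊕0⊕0⊕0 = 1
Syndrome s16…s1 = 11010 → error at position 26.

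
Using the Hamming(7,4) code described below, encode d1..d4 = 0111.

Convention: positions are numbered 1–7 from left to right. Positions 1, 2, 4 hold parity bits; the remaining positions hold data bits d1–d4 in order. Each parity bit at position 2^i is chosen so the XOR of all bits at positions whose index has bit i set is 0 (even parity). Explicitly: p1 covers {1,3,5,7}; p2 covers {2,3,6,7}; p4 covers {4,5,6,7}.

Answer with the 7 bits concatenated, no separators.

Place data at non-parity positions: p1 p2 0 p4 1 1 1
p1 (pos 1,3,5,7): XOR of data positions = 0⊕1⊕1 = 0
p2 (pos 2,3,6,7): XOR of data positions = 0⊕1⊕1 = 0
p4 (pos 4,5,6,7): XOR of data positions = 1⊕1⊕1 = 1
Codeword: 0001111

0001111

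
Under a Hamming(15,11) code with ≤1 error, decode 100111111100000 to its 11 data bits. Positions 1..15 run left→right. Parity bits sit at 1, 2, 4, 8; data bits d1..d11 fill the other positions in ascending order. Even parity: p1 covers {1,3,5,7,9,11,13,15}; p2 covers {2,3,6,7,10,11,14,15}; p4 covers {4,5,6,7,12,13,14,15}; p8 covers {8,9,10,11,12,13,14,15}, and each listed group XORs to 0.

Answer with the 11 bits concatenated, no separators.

01111000000

s1 (pos 1,3,5,7,9,11,13,15): 1⊕0⊕1⊕1⊕1⊕0⊕0⊕0 = 0
s2 (pos 2,3,6,7,10,11,14,15): 0⊕0⊕1⊕1⊕1⊕0⊕0⊕0 = 1
s4 (pos 4,5,6,7,12,13,14,15): 1⊕1⊕1⊕1⊕0⊕0⊕0⊕0 = 0
s8 (pos 8,9,10,11,12,13,14,15): 1⊕1⊕1⊕0⊕0⊕0⊕0⊕0 = 1
Syndrome s8…s1 = 1010 → error at position 10.
Flip position 10: 100111111100000 → 100111111000000
Read data bits from positions 3,5,6,7,9,10,11,12,13,14,15: 01111000000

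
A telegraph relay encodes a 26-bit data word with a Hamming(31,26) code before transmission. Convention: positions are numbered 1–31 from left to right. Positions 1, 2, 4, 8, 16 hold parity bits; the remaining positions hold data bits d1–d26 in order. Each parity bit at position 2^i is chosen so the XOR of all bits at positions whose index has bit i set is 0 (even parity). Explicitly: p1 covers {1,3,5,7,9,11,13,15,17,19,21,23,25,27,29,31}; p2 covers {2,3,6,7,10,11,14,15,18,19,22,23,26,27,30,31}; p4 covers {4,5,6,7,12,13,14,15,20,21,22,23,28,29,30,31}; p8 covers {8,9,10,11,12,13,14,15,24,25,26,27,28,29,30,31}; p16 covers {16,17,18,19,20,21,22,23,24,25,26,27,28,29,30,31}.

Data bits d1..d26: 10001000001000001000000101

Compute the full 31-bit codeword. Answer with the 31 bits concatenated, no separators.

1010000010000011000001000000101

Place data at non-parity positions: p1 p2 1 p4 0 0 0 p8 1 0 0 0 0 0 1 p16 0 0 0 0 0 1 0 0 0 0 0 0 1 0 1
p1 (pos 1,3,5,7,9,11,13,15,17,19,21,23,25,27,29,31): XOR of data positions = 1⊕0⊕0⊕1⊕0⊕0⊕1⊕0⊕0⊕0⊕0⊕0⊕0⊕1⊕1 = 1
p2 (pos 2,3,6,7,10,11,14,15,18,19,22,23,26,27,30,31): XOR of data positions = 1⊕0⊕0⊕0⊕0⊕0⊕1⊕0⊕0⊕1⊕0⊕0⊕0⊕0⊕1 = 0
p4 (pos 4,5,6,7,12,13,14,15,20,21,22,23,28,29,30,31): XOR of data positions = 0⊕0⊕0⊕0⊕0⊕0⊕1⊕0⊕0⊕1⊕0⊕0⊕1⊕0⊕1 = 0
p8 (pos 8,9,10,11,12,13,14,15,24,25,26,27,28,29,30,31): XOR of data positions = 1⊕0⊕0⊕0⊕0⊕0⊕1⊕0⊕0⊕0⊕0⊕0⊕1⊕0⊕1 = 0
p16 (pos 16,17,18,19,20,21,22,23,24,25,26,27,28,29,30,31): XOR of data positions = 0⊕0⊕0⊕0⊕0⊕1⊕0⊕0⊕0⊕0⊕0⊕0⊕1⊕0⊕1 = 1
Codeword: 1010000010000011000001000000101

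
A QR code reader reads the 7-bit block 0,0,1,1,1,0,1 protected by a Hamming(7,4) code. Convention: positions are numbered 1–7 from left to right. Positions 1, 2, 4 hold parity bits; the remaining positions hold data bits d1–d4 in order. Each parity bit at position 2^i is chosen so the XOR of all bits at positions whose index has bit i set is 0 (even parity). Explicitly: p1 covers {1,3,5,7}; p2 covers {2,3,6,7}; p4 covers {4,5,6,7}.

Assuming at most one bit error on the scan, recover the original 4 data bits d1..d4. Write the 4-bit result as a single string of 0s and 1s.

s1 (pos 1,3,5,7): 0⊕1⊕1⊕1 = 1
s2 (pos 2,3,6,7): 0⊕1⊕0⊕1 = 0
s4 (pos 4,5,6,7): 1⊕1⊕0⊕1 = 1
Syndrome s4…s1 = 101 → error at position 5.
Flip position 5: 0011101 → 0011001
Read data bits from positions 3,5,6,7: 1001

1001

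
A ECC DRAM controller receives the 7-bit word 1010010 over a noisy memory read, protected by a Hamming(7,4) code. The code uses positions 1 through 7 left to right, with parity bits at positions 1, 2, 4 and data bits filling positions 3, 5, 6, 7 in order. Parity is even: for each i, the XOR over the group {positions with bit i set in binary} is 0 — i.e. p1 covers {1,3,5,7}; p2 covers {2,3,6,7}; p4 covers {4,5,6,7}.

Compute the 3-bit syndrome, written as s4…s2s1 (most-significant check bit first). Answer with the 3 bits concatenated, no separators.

s1 (pos 1,3,5,7): 1⊕1⊕0⊕0 = 0
s2 (pos 2,3,6,7): 0⊕1⊕1⊕0 = 0
s4 (pos 4,5,6,7): 0⊕0⊕1⊕0 = 1
Syndrome s4…s1 = 100 → error at position 4.

100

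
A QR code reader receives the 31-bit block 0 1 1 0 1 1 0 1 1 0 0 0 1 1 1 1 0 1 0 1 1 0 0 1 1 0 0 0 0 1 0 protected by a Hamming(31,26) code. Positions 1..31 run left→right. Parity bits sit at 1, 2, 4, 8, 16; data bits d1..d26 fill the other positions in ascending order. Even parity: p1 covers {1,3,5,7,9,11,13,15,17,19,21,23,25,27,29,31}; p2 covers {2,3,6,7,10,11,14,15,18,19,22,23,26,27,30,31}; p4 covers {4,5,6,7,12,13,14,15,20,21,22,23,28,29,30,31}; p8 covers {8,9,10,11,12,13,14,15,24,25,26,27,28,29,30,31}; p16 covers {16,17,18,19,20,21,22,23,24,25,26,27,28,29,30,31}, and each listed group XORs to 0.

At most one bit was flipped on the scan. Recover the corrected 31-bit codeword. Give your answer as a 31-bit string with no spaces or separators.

0110110110001111011110011000010

s1 (pos 1,3,5,7,9,11,13,15,17,19,21,23,25,27,29,31): 0⊕1⊕1⊕0⊕1⊕0⊕1⊕1⊕0⊕0⊕1⊕0⊕1⊕0⊕0⊕0 = 1
s2 (pos 2,3,6,7,10,11,14,15,18,19,22,23,26,27,30,31): 1⊕1⊕1⊕0⊕0⊕0⊕1⊕1⊕1⊕0⊕0⊕0⊕0⊕0⊕1⊕0 = 1
s4 (pos 4,5,6,7,12,13,14,15,20,21,22,23,28,29,30,31): 0⊕1⊕1⊕0⊕0⊕1⊕1⊕1⊕1⊕1⊕0⊕0⊕0⊕0⊕1⊕0 = 0
s8 (pos 8,9,10,11,12,13,14,15,24,25,26,27,28,29,30,31): 1⊕1⊕0⊕0⊕0⊕1⊕1⊕1⊕1⊕1⊕0⊕0⊕0⊕0⊕1⊕0 = 0
s16 (pos 16,17,18,19,20,21,22,23,24,25,26,27,28,29,30,31): 1⊕0⊕1⊕0⊕1⊕1⊕0⊕0⊕1⊕1⊕0⊕0⊕0⊕0⊕1⊕0 = 1
Syndrome s16…s1 = 10011 → error at position 19.
Flip position 19: 0110110110001111010110011000010 → 0110110110001111011110011000010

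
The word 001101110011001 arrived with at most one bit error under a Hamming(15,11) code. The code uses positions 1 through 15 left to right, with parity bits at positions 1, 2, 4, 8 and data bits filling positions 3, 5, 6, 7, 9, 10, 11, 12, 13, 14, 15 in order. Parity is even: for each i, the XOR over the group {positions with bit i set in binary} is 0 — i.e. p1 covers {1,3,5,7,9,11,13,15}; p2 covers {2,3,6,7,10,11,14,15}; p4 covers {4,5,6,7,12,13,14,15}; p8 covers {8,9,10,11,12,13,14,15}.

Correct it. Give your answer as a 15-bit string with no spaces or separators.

s1 (pos 1,3,5,7,9,11,13,15): 0⊕1⊕0⊕1⊕0⊕1⊕0⊕1 = 0
s2 (pos 2,3,6,7,10,11,14,15): 0⊕1⊕1⊕1⊕0⊕1⊕0⊕1 = 1
s4 (pos 4,5,6,7,12,13,14,15): 1⊕0⊕1⊕1⊕1⊕0⊕0⊕1 = 1
s8 (pos 8,9,10,11,12,13,14,15): 1⊕0⊕0⊕1⊕1⊕0⊕0⊕1 = 0
Syndrome s8…s1 = 0110 → error at position 6.
Flip position 6: 001101110011001 → 001100110011001

001100110011001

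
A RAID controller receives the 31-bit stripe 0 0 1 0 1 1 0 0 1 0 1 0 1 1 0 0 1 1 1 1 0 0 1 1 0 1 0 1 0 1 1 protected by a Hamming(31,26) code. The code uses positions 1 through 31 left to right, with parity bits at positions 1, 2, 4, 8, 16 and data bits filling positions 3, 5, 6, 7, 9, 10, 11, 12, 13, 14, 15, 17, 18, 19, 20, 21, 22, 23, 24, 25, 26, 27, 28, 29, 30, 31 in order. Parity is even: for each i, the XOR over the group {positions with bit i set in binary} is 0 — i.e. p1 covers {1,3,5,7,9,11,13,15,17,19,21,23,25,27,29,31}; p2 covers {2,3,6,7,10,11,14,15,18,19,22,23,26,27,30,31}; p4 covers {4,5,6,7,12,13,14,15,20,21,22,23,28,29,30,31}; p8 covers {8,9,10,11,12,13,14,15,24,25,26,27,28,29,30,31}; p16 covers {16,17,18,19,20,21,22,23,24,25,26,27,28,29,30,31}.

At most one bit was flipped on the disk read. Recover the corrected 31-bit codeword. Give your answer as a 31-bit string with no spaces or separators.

0010110010100100111100110101011

s1 (pos 1,3,5,7,9,11,13,15,17,19,21,23,25,27,29,31): 0⊕1⊕1⊕0⊕1⊕1⊕1⊕0⊕1⊕1⊕0⊕1⊕0⊕0⊕0⊕1 = 1
s2 (pos 2,3,6,7,10,11,14,15,18,19,22,23,26,27,30,31): 0⊕1⊕1⊕0⊕0⊕1⊕1⊕0⊕1⊕1⊕0⊕1⊕1⊕0⊕1⊕1 = 0
s4 (pos 4,5,6,7,12,13,14,15,20,21,22,23,28,29,30,31): 0⊕1⊕1⊕0⊕0⊕1⊕1⊕0⊕1⊕0⊕0⊕1⊕1⊕0⊕1⊕1 = 1
s8 (pos 8,9,10,11,12,13,14,15,24,25,26,27,28,29,30,31): 0⊕1⊕0⊕1⊕0⊕1⊕1⊕0⊕1⊕0⊕1⊕0⊕1⊕0⊕1⊕1 = 1
s16 (pos 16,17,18,19,20,21,22,23,24,25,26,27,28,29,30,31): 0⊕1⊕1⊕1⊕1⊕0⊕0⊕1⊕1⊕0⊕1⊕0⊕1⊕0⊕1⊕1 = 0
Syndrome s16…s1 = 01101 → error at position 13.
Flip position 13: 0010110010101100111100110101011 → 0010110010100100111100110101011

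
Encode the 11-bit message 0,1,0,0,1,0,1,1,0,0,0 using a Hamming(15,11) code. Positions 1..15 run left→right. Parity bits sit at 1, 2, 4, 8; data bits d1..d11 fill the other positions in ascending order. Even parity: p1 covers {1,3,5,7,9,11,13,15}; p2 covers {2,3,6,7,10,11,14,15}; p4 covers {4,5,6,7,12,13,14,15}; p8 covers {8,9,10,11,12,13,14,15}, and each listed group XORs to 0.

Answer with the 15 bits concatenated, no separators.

Place data at non-parity positions: p1 p2 0 p4 1 0 0 p8 1 0 1 1 0 0 0
p1 (pos 1,3,5,7,9,11,13,15): XOR of data positions = 0⊕1⊕0⊕1⊕1⊕0⊕0 = 1
p2 (pos 2,3,6,7,10,11,14,15): XOR of data positions = 0⊕0⊕0⊕0⊕1⊕0⊕0 = 1
p4 (pos 4,5,6,7,12,13,14,15): XOR of data positions = 1⊕0⊕0⊕1⊕0⊕0⊕0 = 0
p8 (pos 8,9,10,11,12,13,14,15): XOR of data positions = 1⊕0⊕1⊕1⊕0⊕0⊕0 = 1
Codeword: 110010011011000

110010011011000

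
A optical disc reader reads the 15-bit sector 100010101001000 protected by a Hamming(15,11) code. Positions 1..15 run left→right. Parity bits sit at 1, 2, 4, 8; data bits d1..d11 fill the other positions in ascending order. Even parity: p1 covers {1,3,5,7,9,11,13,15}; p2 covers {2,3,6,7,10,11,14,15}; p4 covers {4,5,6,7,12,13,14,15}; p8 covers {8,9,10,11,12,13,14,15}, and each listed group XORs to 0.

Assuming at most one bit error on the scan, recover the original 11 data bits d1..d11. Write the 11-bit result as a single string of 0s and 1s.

s1 (pos 1,3,5,7,9,11,13,15): 1⊕0⊕1⊕1⊕1⊕0⊕0⊕0 = 0
s2 (pos 2,3,6,7,10,11,14,15): 0⊕0⊕0⊕1⊕0⊕0⊕0⊕0 = 1
s4 (pos 4,5,6,7,12,13,14,15): 0⊕1⊕0⊕1⊕1⊕0⊕0⊕0 = 1
s8 (pos 8,9,10,11,12,13,14,15): 0⊕1⊕0⊕0⊕1⊕0⊕0⊕0 = 0
Syndrome s8…s1 = 0110 → error at position 6.
Flip position 6: 100010101001000 → 100011101001000
Read data bits from positions 3,5,6,7,9,10,11,12,13,14,15: 01111001000

01111001000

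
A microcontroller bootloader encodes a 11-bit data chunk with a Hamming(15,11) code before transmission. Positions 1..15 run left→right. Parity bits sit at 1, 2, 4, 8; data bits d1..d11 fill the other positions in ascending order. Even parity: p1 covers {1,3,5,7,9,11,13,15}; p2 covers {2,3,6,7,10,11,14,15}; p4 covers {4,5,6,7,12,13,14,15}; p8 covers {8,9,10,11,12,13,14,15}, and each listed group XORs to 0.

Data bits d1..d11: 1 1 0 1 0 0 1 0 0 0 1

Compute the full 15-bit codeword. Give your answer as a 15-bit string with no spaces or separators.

101110100010001

Place data at non-parity positions: p1 p2 1 p4 1 0 1 p8 0 0 1 0 0 0 1
p1 (pos 1,3,5,7,9,11,13,15): XOR of data positions = 1⊕1⊕1⊕0⊕1⊕0⊕1 = 1
p2 (pos 2,3,6,7,10,11,14,15): XOR of data positions = 1⊕0⊕1⊕0⊕1⊕0⊕1 = 0
p4 (pos 4,5,6,7,12,13,14,15): XOR of data positions = 1⊕0⊕1⊕0⊕0⊕0⊕1 = 1
p8 (pos 8,9,10,11,12,13,14,15): XOR of data positions = 0⊕0⊕1⊕0⊕0⊕0⊕1 = 0
Codeword: 101110100010001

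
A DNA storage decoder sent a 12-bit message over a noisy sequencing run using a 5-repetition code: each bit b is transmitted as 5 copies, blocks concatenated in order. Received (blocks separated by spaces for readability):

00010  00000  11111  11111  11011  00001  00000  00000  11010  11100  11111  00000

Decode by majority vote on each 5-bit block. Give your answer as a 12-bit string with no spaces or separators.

Block 1 (00010): 1 one → 0
Block 2 (00000): 0 ones → 0
Block 3 (11111): 5 ones → 1
Block 4 (11111): 5 ones → 1
Block 5 (11011): 4 ones → 1
Block 6 (00001): 1 one → 0
Block 7 (00000): 0 ones → 0
Block 8 (00000): 0 ones → 0
Block 9 (11010): 3 ones → 1
Block 10 (11100): 3 ones → 1
Block 11 (11111): 5 ones → 1
Block 12 (00000): 0 ones → 0

001110001110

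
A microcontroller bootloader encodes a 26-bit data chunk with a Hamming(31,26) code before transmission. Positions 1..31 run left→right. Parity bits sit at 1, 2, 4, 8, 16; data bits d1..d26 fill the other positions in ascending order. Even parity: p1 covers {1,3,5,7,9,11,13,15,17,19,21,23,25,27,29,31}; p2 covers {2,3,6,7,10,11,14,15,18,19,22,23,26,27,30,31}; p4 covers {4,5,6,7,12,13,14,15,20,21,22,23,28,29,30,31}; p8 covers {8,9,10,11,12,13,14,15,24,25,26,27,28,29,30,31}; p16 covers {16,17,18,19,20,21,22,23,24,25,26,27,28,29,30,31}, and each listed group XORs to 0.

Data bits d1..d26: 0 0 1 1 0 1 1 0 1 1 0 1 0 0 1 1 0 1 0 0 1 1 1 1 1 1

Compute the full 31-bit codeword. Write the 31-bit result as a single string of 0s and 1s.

Place data at non-parity positions: p1 p2 0 p4 0 1 1 p8 0 1 1 0 1 1 0 p16 1 0 0 1 1 0 1 0 0 1 1 1 1 1 1
p1 (pos 1,3,5,7,9,11,13,15,17,19,21,23,25,27,29,31): XOR of data positions = 0⊕0⊕1⊕0⊕1⊕1⊕0⊕1⊕0⊕1⊕1⊕0⊕1⊕1⊕1 = 1
p2 (pos 2,3,6,7,10,11,14,15,18,19,22,23,26,27,30,31): XOR of data positions = 0⊕1⊕1⊕1⊕1⊕1⊕0⊕0⊕0⊕0⊕1⊕1⊕1⊕1⊕1 = 0
p4 (pos 4,5,6,7,12,13,14,15,20,21,22,23,28,29,30,31): XOR of data positions = 0⊕1⊕1⊕0⊕1⊕1⊕0⊕1⊕1⊕0⊕1⊕1⊕1⊕1⊕1 = 1
p8 (pos 8,9,10,11,12,13,14,15,24,25,26,27,28,29,30,31): XOR of data positions = 0⊕1⊕1⊕0⊕1⊕1⊕0⊕0⊕0⊕1⊕1⊕1⊕1⊕1⊕1 = 0
p16 (pos 16,17,18,19,20,21,22,23,24,25,26,27,28,29,30,31): XOR of data positions = 1⊕0⊕0⊕1⊕1⊕0⊕1⊕0⊕0⊕1⊕1⊕1⊕1⊕1⊕1 = 0
Codeword: 1001011001101100100110100111111

1001011001101100100110100111111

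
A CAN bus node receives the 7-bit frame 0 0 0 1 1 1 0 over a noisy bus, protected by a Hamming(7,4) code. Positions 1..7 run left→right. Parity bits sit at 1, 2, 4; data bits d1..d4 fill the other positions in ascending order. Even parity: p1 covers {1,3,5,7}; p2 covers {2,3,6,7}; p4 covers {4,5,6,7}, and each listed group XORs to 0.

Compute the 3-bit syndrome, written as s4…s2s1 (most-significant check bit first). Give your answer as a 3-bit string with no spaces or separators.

s1 (pos 1,3,5,7): 0⊕0⊕1⊕0 = 1
s2 (pos 2,3,6,7): 0⊕0⊕1⊕0 = 1
s4 (pos 4,5,6,7): 1⊕1⊕1⊕0 = 1
Syndrome s4…s1 = 111 → error at position 7.

111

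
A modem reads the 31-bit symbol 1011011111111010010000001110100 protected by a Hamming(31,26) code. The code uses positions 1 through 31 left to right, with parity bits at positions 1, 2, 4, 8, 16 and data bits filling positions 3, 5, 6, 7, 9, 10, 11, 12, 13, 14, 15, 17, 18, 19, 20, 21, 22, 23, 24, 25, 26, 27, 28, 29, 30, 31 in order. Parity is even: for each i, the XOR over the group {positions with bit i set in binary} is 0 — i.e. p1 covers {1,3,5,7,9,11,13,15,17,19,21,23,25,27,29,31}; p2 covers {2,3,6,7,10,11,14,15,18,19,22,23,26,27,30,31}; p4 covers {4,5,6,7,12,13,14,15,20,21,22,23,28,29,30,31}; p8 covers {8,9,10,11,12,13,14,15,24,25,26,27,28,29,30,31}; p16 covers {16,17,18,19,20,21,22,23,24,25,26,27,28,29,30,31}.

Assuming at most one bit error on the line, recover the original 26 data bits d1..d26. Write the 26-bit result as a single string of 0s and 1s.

s1 (pos 1,3,5,7,9,11,13,15,17,19,21,23,25,27,29,31): 1⊕1⊕0⊕1⊕1⊕1⊕1⊕1⊕0⊕0⊕0⊕0⊕1⊕1⊕1⊕0 = 0
s2 (pos 2,3,6,7,10,11,14,15,18,19,22,23,26,27,30,31): 0⊕1⊕1⊕1⊕1⊕1⊕0⊕1⊕1⊕0⊕0⊕0⊕1⊕1⊕0⊕0 = 1
s4 (pos 4,5,6,7,12,13,14,15,20,21,22,23,28,29,30,31): 1⊕0⊕1⊕1⊕1⊕1⊕0⊕1⊕0⊕0⊕0⊕0⊕0⊕1⊕0⊕0 = 1
s8 (pos 8,9,10,11,12,13,14,15,24,25,26,27,28,29,30,31): 1⊕1⊕1⊕1⊕1⊕1⊕0⊕1⊕0⊕1⊕1⊕1⊕0⊕1⊕0⊕0 = 1
s16 (pos 16,17,18,19,20,21,22,23,24,25,26,27,28,29,30,31): 0⊕0⊕1⊕0⊕0⊕0⊕0⊕0⊕0⊕1⊕1⊕1⊕0⊕1⊕0⊕0 = 1
Syndrome s16…s1 = 11110 → error at position 30.
Flip position 30: 1011011111111010010000001110100 → 1011011111111010010000001110110
Read data bits from positions 3,5,6,7,9,10,11,12,13,14,15,17,18,19,20,21,22,23,24,25,26,27,28,29,30,31: 10111111101010000001110110

10111111101010000001110110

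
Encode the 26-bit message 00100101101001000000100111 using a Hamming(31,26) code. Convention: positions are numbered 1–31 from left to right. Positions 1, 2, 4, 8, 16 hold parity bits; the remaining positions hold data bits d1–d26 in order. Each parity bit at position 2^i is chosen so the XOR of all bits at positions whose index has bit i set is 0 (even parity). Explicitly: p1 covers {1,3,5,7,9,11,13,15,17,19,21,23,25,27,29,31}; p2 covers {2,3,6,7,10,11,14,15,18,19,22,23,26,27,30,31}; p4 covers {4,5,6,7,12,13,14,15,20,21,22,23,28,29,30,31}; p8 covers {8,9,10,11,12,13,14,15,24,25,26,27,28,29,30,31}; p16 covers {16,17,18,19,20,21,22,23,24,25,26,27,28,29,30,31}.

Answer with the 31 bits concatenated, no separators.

1101010001011011001000000100111

Place data at non-parity positions: p1 p2 0 p4 0 1 0 p8 0 1 0 1 1 0 1 p16 0 0 1 0 0 0 0 0 0 1 0 0 1 1 1
p1 (pos 1,3,5,7,9,11,13,15,17,19,21,23,25,27,29,31): XOR of data positions = 0⊕0⊕0⊕0⊕0⊕1⊕1⊕0⊕1⊕0⊕0⊕0⊕0⊕1⊕1 = 1
p2 (pos 2,3,6,7,10,11,14,15,18,19,22,23,26,27,30,31): XOR of data positions = 0⊕1⊕0⊕1⊕0⊕0⊕1⊕0⊕1⊕0⊕0⊕1⊕0⊕1⊕1 = 1
p4 (pos 4,5,6,7,12,13,14,15,20,21,22,23,28,29,30,31): XOR of data positions = 0⊕1⊕0⊕1⊕1⊕0⊕1⊕0⊕0⊕0⊕0⊕0⊕1⊕1⊕1 = 1
p8 (pos 8,9,10,11,12,13,14,15,24,25,26,27,28,29,30,31): XOR of data positions = 0⊕1⊕0⊕1⊕1⊕0⊕1⊕0⊕0⊕1⊕0⊕0⊕1⊕1⊕1 = 0
p16 (pos 16,17,18,19,20,21,22,23,24,25,26,27,28,29,30,31): XOR of data positions = 0⊕0⊕1⊕0⊕0⊕0⊕0⊕0⊕0⊕1⊕0⊕0⊕1⊕1⊕1 = 1
Codeword: 1101010001011011001000000100111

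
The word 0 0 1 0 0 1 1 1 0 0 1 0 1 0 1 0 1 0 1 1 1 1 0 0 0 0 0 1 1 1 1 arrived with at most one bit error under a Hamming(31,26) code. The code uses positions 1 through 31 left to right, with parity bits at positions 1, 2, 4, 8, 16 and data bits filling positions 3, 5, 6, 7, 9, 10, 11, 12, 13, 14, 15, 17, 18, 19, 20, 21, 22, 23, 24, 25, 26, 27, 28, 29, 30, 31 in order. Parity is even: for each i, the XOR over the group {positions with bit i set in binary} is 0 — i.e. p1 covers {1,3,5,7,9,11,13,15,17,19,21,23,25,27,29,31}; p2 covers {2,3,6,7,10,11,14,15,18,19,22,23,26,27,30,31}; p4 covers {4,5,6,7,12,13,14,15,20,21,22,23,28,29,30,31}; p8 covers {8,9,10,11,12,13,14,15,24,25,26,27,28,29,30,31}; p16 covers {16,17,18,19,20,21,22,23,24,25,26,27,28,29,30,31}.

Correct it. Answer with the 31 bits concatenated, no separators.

s1 (pos 1,3,5,7,9,11,13,15,17,19,21,23,25,27,29,31): 0⊕1⊕0⊕1⊕0⊕1⊕1⊕1⊕1⊕1⊕1⊕0⊕0⊕0⊕1⊕1 = 0
s2 (pos 2,3,6,7,10,11,14,15,18,19,22,23,26,27,30,31): 0⊕1⊕1⊕1⊕0⊕1⊕0⊕1⊕0⊕1⊕1⊕0⊕0⊕0⊕1⊕1 = 1
s4 (pos 4,5,6,7,12,13,14,15,20,21,22,23,28,29,30,31): 0⊕0⊕1⊕1⊕0⊕1⊕0⊕1⊕1⊕1⊕1⊕0⊕1⊕1⊕1⊕1 = 1
s8 (pos 8,9,10,11,12,13,14,15,24,25,26,27,28,29,30,31): 1⊕0⊕0⊕1⊕0⊕1⊕0⊕1⊕0⊕0⊕0⊕0⊕1⊕1⊕1⊕1 = 0
s16 (pos 16,17,18,19,20,21,22,23,24,25,26,27,28,29,30,31): 0⊕1⊕0⊕1⊕1⊕1⊕1⊕0⊕0⊕0⊕0⊕0⊕1⊕1⊕1⊕1 = 1
Syndrome s16…s1 = 10110 → error at position 22.
Flip position 22: 0010011100101010101111000001111 → 0010011100101010101110000001111

0010011100101010101110000001111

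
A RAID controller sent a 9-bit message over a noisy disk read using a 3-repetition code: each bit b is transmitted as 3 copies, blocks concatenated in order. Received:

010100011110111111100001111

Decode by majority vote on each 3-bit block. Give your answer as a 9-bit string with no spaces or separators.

001111001

Block 1 (010): 1 one → 0
Block 2 (100): 1 one → 0
Block 3 (011): 2 ones → 1
Block 4 (110): 2 ones → 1
Block 5 (111): 3 ones → 1
Block 6 (111): 3 ones → 1
Block 7 (100): 1 one → 0
Block 8 (001): 1 one → 0
Block 9 (111): 3 ones → 1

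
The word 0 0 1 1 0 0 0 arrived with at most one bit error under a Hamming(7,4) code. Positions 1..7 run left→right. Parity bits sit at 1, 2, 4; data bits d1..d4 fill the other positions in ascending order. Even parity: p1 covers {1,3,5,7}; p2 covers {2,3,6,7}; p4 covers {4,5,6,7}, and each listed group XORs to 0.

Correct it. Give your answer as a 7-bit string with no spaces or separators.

0011001

s1 (pos 1,3,5,7): 0⊕1⊕0⊕0 = 1
s2 (pos 2,3,6,7): 0⊕1⊕0⊕0 = 1
s4 (pos 4,5,6,7): 1⊕0⊕0⊕0 = 1
Syndrome s4…s1 = 111 → error at position 7.
Flip position 7: 0011000 → 0011001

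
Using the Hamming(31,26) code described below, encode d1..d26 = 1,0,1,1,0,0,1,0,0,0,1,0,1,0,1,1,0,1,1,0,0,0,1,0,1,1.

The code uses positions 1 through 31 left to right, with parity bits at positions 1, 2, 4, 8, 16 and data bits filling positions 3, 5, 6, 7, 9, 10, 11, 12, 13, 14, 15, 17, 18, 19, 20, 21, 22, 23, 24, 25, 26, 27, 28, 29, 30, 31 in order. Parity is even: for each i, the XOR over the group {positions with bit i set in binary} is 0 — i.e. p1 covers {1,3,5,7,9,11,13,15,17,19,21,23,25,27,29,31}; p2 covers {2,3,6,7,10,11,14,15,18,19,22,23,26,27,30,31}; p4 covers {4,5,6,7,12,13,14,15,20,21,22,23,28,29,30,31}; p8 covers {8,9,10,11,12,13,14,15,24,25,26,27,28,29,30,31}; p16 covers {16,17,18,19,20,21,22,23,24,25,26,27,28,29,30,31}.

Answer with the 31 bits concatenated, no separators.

Place data at non-parity positions: p1 p2 1 p4 0 1 1 p8 0 0 1 0 0 0 1 p16 0 1 0 1 1 0 1 1 0 0 0 1 0 1 1
p1 (pos 1,3,5,7,9,11,13,15,17,19,21,23,25,27,29,31): XOR of data positions = 1⊕0⊕1⊕0⊕1⊕0⊕1⊕0⊕0⊕1⊕1⊕0⊕0⊕0⊕1 = 1
p2 (pos 2,3,6,7,10,11,14,15,18,19,22,23,26,27,30,31): XOR of data positions = 1⊕1⊕1⊕0⊕1⊕0⊕1⊕1⊕0⊕0⊕1⊕0⊕0⊕1⊕1 = 1
p4 (pos 4,5,6,7,12,13,14,15,20,21,22,23,28,29,30,31): XOR of data positions = 0⊕1⊕1⊕0⊕0⊕0⊕1⊕1⊕1⊕0⊕1⊕1⊕0⊕1⊕1 = 1
p8 (pos 8,9,10,11,12,13,14,15,24,25,26,27,28,29,30,31): XOR of data positions = 0⊕0⊕1⊕0⊕0⊕0⊕1⊕1⊕0⊕0⊕0⊕1⊕0⊕1⊕1 = 0
p16 (pos 16,17,18,19,20,21,22,23,24,25,26,27,28,29,30,31): XOR of data positions = 0⊕1⊕0⊕1⊕1⊕0⊕1⊕1⊕0⊕0⊕0⊕1⊕0⊕1⊕1 = 0
Codeword: 1111011000100010010110110001011

1111011000100010010110110001011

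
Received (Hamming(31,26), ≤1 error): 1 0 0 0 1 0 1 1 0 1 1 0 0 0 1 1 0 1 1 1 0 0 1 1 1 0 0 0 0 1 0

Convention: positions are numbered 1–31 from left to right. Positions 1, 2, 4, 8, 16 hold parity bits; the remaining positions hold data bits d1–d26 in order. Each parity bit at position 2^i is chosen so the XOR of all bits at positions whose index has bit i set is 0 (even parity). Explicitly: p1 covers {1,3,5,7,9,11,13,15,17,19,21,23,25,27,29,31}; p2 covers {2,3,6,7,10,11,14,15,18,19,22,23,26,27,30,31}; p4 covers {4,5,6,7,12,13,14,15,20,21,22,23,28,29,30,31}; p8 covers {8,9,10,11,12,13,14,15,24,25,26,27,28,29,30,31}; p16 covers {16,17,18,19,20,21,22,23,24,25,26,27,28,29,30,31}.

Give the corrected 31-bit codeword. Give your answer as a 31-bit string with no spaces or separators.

1000101001100011011100111000010

s1 (pos 1,3,5,7,9,11,13,15,17,19,21,23,25,27,29,31): 1⊕0⊕1⊕1⊕0⊕1⊕0⊕1⊕0⊕1⊕0⊕1⊕1⊕0⊕0⊕0 = 0
s2 (pos 2,3,6,7,10,11,14,15,18,19,22,23,26,27,30,31): 0⊕0⊕0⊕1⊕1⊕1⊕0⊕1⊕1⊕1⊕0⊕1⊕0⊕0⊕1⊕0 = 0
s4 (pos 4,5,6,7,12,13,14,15,20,21,22,23,28,29,30,31): 0⊕1⊕0⊕1⊕0⊕0⊕0⊕1⊕1⊕0⊕0⊕1⊕0⊕0⊕1⊕0 = 0
s8 (pos 8,9,10,11,12,13,14,15,24,25,26,27,28,29,30,31): 1⊕0⊕1⊕1⊕0⊕0⊕0⊕1⊕1⊕1⊕0⊕0⊕0⊕0⊕1⊕0 = 1
s16 (pos 16,17,18,19,20,21,22,23,24,25,26,27,28,29,30,31): 1⊕0⊕1⊕1⊕1⊕0⊕0⊕1⊕1⊕1⊕0⊕0⊕0⊕0⊕1⊕0 = 0
Syndrome s16…s1 = 01000 → error at position 8.
Flip position 8: 1000101101100011011100111000010 → 1000101001100011011100111000010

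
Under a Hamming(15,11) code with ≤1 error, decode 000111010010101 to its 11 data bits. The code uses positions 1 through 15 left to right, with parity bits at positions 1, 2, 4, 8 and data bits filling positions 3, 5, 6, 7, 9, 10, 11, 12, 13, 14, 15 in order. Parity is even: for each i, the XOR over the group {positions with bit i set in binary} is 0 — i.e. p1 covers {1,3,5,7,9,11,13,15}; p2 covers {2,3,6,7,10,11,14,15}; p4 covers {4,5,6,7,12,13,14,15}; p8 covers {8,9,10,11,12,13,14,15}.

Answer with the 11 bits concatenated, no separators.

01000010101

s1 (pos 1,3,5,7,9,11,13,15): 0⊕0⊕1⊕0⊕0⊕1⊕1⊕1 = 0
s2 (pos 2,3,6,7,10,11,14,15): 0⊕0⊕1⊕0⊕0⊕1⊕0⊕1 = 1
s4 (pos 4,5,6,7,12,13,14,15): 1⊕1⊕1⊕0⊕0⊕1⊕0⊕1 = 1
s8 (pos 8,9,10,11,12,13,14,15): 1⊕0⊕0⊕1⊕0⊕1⊕0⊕1 = 0
Syndrome s8…s1 = 0110 → error at position 6.
Flip position 6: 000111010010101 → 000110010010101
Read data bits from positions 3,5,6,7,9,10,11,12,13,14,15: 01000010101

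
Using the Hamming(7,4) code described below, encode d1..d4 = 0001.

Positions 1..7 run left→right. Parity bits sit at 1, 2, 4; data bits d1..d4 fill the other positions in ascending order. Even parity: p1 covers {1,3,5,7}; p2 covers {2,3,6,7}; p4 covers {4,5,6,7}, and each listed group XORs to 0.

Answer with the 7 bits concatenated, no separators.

1101001

Place data at non-parity positions: p1 p2 0 p4 0 0 1
p1 (pos 1,3,5,7): XOR of data positions = 0⊕0⊕1 = 1
p2 (pos 2,3,6,7): XOR of data positions = 0⊕0⊕1 = 1
p4 (pos 4,5,6,7): XOR of data positions = 0⊕0⊕1 = 1
Codeword: 1101001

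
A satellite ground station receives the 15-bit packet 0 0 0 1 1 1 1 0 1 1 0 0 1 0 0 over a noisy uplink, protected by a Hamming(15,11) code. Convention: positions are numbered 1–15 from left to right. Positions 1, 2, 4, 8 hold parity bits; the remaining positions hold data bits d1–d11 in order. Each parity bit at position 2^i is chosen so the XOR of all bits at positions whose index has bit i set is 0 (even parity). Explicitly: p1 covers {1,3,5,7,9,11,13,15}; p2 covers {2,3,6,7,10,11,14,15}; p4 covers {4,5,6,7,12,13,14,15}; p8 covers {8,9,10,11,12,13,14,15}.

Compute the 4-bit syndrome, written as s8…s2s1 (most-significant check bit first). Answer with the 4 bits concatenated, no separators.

1110

s1 (pos 1,3,5,7,9,11,13,15): 0⊕0⊕1⊕1⊕1⊕0⊕1⊕0 = 0
s2 (pos 2,3,6,7,10,11,14,15): 0⊕0⊕1⊕1⊕1⊕0⊕0⊕0 = 1
s4 (pos 4,5,6,7,12,13,14,15): 1⊕1⊕1⊕1⊕0⊕1⊕0⊕0 = 1
s8 (pos 8,9,10,11,12,13,14,15): 0⊕1⊕1⊕0⊕0⊕1⊕0⊕0 = 1
Syndrome s8…s1 = 1110 → error at position 14.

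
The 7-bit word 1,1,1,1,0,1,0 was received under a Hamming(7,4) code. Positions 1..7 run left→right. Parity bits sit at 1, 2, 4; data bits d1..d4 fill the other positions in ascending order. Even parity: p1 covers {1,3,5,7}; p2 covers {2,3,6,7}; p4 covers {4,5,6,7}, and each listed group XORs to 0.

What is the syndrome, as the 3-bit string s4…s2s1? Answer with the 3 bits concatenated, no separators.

010

s1 (pos 1,3,5,7): 1⊕1⊕0⊕0 = 0
s2 (pos 2,3,6,7): 1⊕1⊕1⊕0 = 1
s4 (pos 4,5,6,7): 1⊕0⊕1⊕0 = 0
Syndrome s4…s1 = 010 → error at position 2.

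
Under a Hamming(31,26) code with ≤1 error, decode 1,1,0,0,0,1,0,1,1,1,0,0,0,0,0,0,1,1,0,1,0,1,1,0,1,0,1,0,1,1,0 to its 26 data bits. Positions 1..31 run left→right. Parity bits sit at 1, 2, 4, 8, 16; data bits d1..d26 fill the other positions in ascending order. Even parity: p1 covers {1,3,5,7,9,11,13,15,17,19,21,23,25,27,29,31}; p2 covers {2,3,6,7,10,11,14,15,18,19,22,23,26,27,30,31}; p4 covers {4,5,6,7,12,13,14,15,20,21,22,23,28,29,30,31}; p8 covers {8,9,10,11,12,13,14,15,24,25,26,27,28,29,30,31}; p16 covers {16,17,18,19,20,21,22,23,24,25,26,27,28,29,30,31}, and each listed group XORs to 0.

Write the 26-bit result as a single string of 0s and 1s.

s1 (pos 1,3,5,7,9,11,13,15,17,19,21,23,25,27,29,31): 1⊕0⊕0⊕0⊕1⊕0⊕0⊕0⊕1⊕0⊕0⊕1⊕1⊕1⊕1⊕0 = 1
s2 (pos 2,3,6,7,10,11,14,15,18,19,22,23,26,27,30,31): 1⊕0⊕1⊕0⊕1⊕0⊕0⊕0⊕1⊕0⊕1⊕1⊕0⊕1⊕1⊕0 = 0
s4 (pos 4,5,6,7,12,13,14,15,20,21,22,23,28,29,30,31): 0⊕0⊕1⊕0⊕0⊕0⊕0⊕0⊕1⊕0⊕1⊕1⊕0⊕1⊕1⊕0 = 0
s8 (pos 8,9,10,11,12,13,14,15,24,25,26,27,28,29,30,31): 1⊕1⊕1⊕0⊕0⊕0⊕0⊕0⊕0⊕1⊕0⊕1⊕0⊕1⊕1⊕0 = 1
s16 (pos 16,17,18,19,20,21,22,23,24,25,26,27,28,29,30,31): 0⊕1⊕1⊕0⊕1⊕0⊕1⊕1⊕0⊕1⊕0⊕1⊕0⊕1⊕1⊕0 = 1
Syndrome s16…s1 = 11001 → error at position 25.
Flip position 25: 1100010111000000110101101010110 → 1100010111000000110101100010110
Read data bits from positions 3,5,6,7,9,10,11,12,13,14,15,17,18,19,20,21,22,23,24,25,26,27,28,29,30,31: 00101100000110101100010110

00101100000110101100010110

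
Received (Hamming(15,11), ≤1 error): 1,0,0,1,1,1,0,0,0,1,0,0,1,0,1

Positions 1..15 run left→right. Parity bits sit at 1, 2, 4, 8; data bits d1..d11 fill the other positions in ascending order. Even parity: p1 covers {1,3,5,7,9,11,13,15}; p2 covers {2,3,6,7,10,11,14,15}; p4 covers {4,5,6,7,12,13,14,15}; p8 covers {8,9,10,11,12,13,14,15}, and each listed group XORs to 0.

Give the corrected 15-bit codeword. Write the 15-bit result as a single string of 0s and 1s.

s1 (pos 1,3,5,7,9,11,13,15): 1⊕0⊕1⊕0⊕0⊕0⊕1⊕1 = 0
s2 (pos 2,3,6,7,10,11,14,15): 0⊕0⊕1⊕0⊕1⊕0⊕0⊕1 = 1
s4 (pos 4,5,6,7,12,13,14,15): 1⊕1⊕1⊕0⊕0⊕1⊕0⊕1 = 1
s8 (pos 8,9,10,11,12,13,14,15): 0⊕0⊕1⊕0⊕0⊕1⊕0⊕1 = 1
Syndrome s8…s1 = 1110 → error at position 14.
Flip position 14: 100111000100101 → 100111000100111

100111000100111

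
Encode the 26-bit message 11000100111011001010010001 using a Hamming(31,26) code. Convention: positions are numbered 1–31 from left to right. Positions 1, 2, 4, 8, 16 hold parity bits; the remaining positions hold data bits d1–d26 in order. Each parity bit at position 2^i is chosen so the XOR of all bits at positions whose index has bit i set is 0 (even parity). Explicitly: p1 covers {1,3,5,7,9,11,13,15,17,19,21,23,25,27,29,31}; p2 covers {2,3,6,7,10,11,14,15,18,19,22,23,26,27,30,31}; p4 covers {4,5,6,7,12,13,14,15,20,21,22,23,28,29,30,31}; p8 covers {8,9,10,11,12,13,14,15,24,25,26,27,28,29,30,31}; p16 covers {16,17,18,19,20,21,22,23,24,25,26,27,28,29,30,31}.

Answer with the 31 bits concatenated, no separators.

1110100101001110011001010010001

Place data at non-parity positions: p1 p2 1 p4 1 0 0 p8 0 1 0 0 1 1 1 p16 0 1 1 0 0 1 0 1 0 0 1 0 0 0 1
p1 (pos 1,3,5,7,9,11,13,15,17,19,21,23,25,27,29,31): XOR of data positions = 1⊕1⊕0⊕0⊕0⊕1⊕1⊕0⊕1⊕0⊕0⊕0⊕1⊕0⊕1 = 1
p2 (pos 2,3,6,7,10,11,14,15,18,19,22,23,26,27,30,31): XOR of data positions = 1⊕0⊕0⊕1⊕0⊕1⊕1⊕1⊕1⊕1⊕0⊕0⊕1⊕0⊕1 = 1
p4 (pos 4,5,6,7,12,13,14,15,20,21,22,23,28,29,30,31): XOR of data positions = 1⊕0⊕0⊕0⊕1⊕1⊕1⊕0⊕0⊕1⊕0⊕0⊕0⊕0⊕1 = 0
p8 (pos 8,9,10,11,12,13,14,15,24,25,26,27,28,29,30,31): XOR of data positions = 0⊕1⊕0⊕0⊕1⊕1⊕1⊕1⊕0⊕0⊕1⊕0⊕0⊕0⊕1 = 1
p16 (pos 16,17,18,19,20,21,22,23,24,25,26,27,28,29,30,31): XOR of data positions = 0⊕1⊕1⊕0⊕0⊕1⊕0⊕1⊕0⊕0⊕1⊕0⊕0⊕0⊕1 = 0
Codeword: 1110100101001110011001010010001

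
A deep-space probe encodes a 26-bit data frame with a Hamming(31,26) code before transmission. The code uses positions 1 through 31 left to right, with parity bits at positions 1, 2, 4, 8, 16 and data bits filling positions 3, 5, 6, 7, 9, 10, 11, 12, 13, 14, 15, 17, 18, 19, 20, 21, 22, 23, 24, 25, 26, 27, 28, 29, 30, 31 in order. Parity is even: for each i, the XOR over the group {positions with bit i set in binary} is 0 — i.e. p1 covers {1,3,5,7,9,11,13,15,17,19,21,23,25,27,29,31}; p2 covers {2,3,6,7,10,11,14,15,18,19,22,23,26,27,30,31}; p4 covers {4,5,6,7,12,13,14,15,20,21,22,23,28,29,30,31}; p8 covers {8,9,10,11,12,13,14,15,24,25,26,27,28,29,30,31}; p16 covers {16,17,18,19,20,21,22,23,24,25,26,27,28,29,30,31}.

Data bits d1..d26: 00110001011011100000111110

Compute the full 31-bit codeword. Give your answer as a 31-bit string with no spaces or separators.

Place data at non-parity positions: p1 p2 0 p4 0 1 1 p8 0 0 0 1 0 1 1 p16 0 1 1 1 0 0 0 0 0 1 1 1 1 1 0
p1 (pos 1,3,5,7,9,11,13,15,17,19,21,23,25,27,29,31): XOR of data positions = 0⊕0⊕1⊕0⊕0⊕0⊕1⊕0⊕1⊕0⊕0⊕0⊕1⊕1⊕0 = 1
p2 (pos 2,3,6,7,10,11,14,15,18,19,22,23,26,27,30,31): XOR of data positions = 0⊕1⊕1⊕0⊕0⊕1⊕1⊕1⊕1⊕0⊕0⊕1⊕1⊕1⊕0 = 1
p4 (pos 4,5,6,7,12,13,14,15,20,21,22,23,28,29,30,31): XOR of data positions = 0⊕1⊕1⊕1⊕0⊕1⊕1⊕1⊕0⊕0⊕0⊕1⊕1⊕1⊕0 = 1
p8 (pos 8,9,10,11,12,13,14,15,24,25,26,27,28,29,30,31): XOR of data positions = 0⊕0⊕0⊕1⊕0⊕1⊕1⊕0⊕0⊕1⊕1⊕1⊕1⊕1⊕0 = 0
p16 (pos 16,17,18,19,20,21,22,23,24,25,26,27,28,29,30,31): XOR of data positions = 0⊕1⊕1⊕1⊕0⊕0⊕0⊕0⊕0⊕1⊕1⊕1⊕1⊕1⊕0 = 0
Codeword: 1101011000010110011100000111110

1101011000010110011100000111110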